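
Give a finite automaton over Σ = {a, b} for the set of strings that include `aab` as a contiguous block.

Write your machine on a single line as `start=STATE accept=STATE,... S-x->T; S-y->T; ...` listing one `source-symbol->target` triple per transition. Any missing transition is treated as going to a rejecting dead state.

start=s0; accept=s3; s0-a->s1; s0-b->s0; s1-a->s2; s1-b->s0; s2-a->s2; s2-b->s3; s3-a->s3; s3-b->s3

States s0..s2 record the length of the longest prefix of `aab` that matches the current input suffix. Reaching s3 means `aab` has been seen, and we stay there forever. Accept from s3.
A 4-state machine:
        a   b  
>  s0   s1  s0 
   s1   s2  s0 
   s2   s2  s3 
 * s3   s3  s3 
(> = start, * = accepting)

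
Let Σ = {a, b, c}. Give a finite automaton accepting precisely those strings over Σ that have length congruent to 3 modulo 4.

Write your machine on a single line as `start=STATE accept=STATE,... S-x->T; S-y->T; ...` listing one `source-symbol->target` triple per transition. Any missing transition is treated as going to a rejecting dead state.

Count input length modulo 4: every symbol advances one step around the cycle q0 → q1 → q2 → q3 → q0. Accept at q3.
With 4 states:
        a   b   c  
>  q0   q1  q1  q1 
   q1   q2  q2  q2 
   q2   q3  q3  q3 
 * q3   q0  q0  q0 
(> = start, * = accepting)

start=q0; accept=q3; q0-a->q1; q0-b->q1; q0-c->q1; q1-a->q2; q1-b->q2; q1-c->q2; q2-a->q3; q2-b->q3; q2-c->q3; q3-a->q0; q3-b->q0; q3-c->q0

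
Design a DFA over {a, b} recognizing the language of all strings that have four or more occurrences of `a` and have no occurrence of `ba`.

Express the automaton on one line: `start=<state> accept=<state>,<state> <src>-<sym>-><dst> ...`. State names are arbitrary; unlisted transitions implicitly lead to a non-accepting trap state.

start=q0 accept=q5,q6 q0-a->q1 q0-b->q2 q1-a->q3 q1-b->q2 q2-a->q2 q2-b->q2 q3-a->q4 q3-b->q2 q4-a->q5 q4-b->q2 q5-a->q5 q5-b->q6 q6-a->q2 q6-b->q6

Run two small machines in parallel and take their product. The first has 6 states tracking the count of `a`s, saturating at 5; the second has 3 states tracking partial matches of the forbidden pattern `ba`. A product state is a pair (one from each), accepting exactly when both do. Minimizing collapses redundant product states.
A 7-state machine:
        a   b  
>  q0   q1  q2 
   q1   q3  q2 
   q2   q2  q2 
   q3   q4  q2 
   q4   q5  q2 
 * q5   q5  q6 
 * q6   q2  q6 
(> = start, * = accepting)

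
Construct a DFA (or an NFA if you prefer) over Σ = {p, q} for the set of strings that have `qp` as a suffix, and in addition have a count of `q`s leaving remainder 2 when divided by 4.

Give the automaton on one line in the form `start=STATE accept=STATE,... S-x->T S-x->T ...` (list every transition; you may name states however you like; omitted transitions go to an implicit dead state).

start=s0 accept=s5 s0-p->s0 s0-q->s1 s1-p->s2 s1-q->s3 s2-p->s4 s2-q->s3 s3-p->s5 s3-q->s6 s4-p->s4 s4-q->s3 s5-p->s7 s5-q->s6 s6-p->s8 s6-q->s9 s7-p->s7 s7-q->s6 s8-p->s10 s8-q->s9 s9-p->s11 s9-q->s1 s10-p->s10 s10-q->s9 s11-p->s0 s11-q->s1

Handle the two conditions separately and then intersect. The first has 3 states tracking how much of the suffix `qp` has currently been matched; the second has 4 states tracking the count of `q`s modulo 4. A product state is a pair (one from each), accepting exactly when both do.
A 12-state machine:
          p    q  
>  s0     s0   s1 
   s1     s2   s3 
   s2     s4   s3 
   s3     s5   s6 
   s4     s4   s3 
 * s5     s7   s6 
   s6     s8   s9 
   s7     s7   s6 
   s8    s10   s9 
   s9    s11   s1 
   s10   s10   s9 
   s11    s0   s1 
(> = start, * = accepting)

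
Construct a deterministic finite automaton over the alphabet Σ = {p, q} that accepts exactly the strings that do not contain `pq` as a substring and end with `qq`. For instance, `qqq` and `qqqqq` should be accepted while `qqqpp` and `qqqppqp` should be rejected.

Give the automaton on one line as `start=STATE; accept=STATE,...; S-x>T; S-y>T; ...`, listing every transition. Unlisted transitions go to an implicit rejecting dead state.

start=S0; accept=S3; S0-p>S1; S0-q>S2; S1-p>S1; S1-q>S1; S2-p>S1; S2-q>S3; S3-p>S1; S3-q>S3

Handle the two conditions separately and then intersect. One (3 states) tracks partial matches of the forbidden pattern `pq`; the other (3 states) tracks how much of the suffix `qq` has currently been matched. Each combined state is a pair, one component from each; accept when both components accept. Minimizing collapses redundant product states.
With 4 states:
        p   q  
>  S0   S1  S2 
   S1   S1  S1 
   S2   S1  S3 
 * S3   S1  S3 
(> = start, * = accepting)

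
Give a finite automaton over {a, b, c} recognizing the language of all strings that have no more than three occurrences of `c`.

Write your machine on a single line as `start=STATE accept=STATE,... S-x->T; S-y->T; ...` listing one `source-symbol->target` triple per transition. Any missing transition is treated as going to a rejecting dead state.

start=q0; accept=q0,q1,q2,q3; q0-a->q0; q0-b->q0; q0-c->q1; q1-a->q1; q1-b->q1; q1-c->q2; q2-a->q2; q2-b->q2; q2-c->q3; q3-a->q3; q3-b->q3; q3-c->q4; q4-a->q4; q4-b->q4; q4-c->q4

Count `c`s, saturating at 4: states q0 through q3 mean 0 through 3 `c`s seen; q4 means more than 3. Each `c` increments (capped at q4); other symbols loop. Accept from {q0, q1, q2, q3}.
A 5-state machine:
        a   b   c  
>* q0   q0  q0  q1 
 * q1   q1  q1  q2 
 * q2   q2  q2  q3 
 * q3   q3  q3  q4 
   q4   q4  q4  q4 
(> = start, * = accepting)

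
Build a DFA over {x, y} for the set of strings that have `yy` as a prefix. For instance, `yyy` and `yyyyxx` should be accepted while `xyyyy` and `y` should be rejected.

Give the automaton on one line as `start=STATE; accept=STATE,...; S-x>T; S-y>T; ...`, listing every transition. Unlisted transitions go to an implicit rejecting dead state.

Walk along `yy` while the input agrees: from q0 take `y` to q1, and so on. Any deviation drops to the rejecting sink q3. Once q2 is reached the prefix is confirmed and every continuation is accepted.
With 4 states:
        x   y  
>  q0   q3  q1 
   q1   q3  q2 
 * q2   q2  q2 
   q3   q3  q3 
(> = start, * = accepting)

start=q0; accept=q2; q0-x>q3; q0-y>q1; q1-x>q3; q1-y>q2; q2-x>q2; q2-y>q2; q3-x>q3; q3-y>q3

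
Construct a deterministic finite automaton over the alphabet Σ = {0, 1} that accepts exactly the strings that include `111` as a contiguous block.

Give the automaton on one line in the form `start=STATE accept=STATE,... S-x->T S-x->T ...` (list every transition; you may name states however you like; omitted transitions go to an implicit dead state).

start=A accept=D A-0->A A-1->B B-0->A B-1->C C-0->A C-1->D D-0->D D-1->D

Track how much of `111` has been matched so far: state A is no progress, D is the absorbing accept state reached once `111` has occurred. Intermediate states record partial matches; on a mismatch, fall back to the longest reusable overlap.
With 4 states:
       0  1 
>  A   A  B 
   B   A  C 
   C   A  D 
 * D   D  D 
(> = start, * = accepting)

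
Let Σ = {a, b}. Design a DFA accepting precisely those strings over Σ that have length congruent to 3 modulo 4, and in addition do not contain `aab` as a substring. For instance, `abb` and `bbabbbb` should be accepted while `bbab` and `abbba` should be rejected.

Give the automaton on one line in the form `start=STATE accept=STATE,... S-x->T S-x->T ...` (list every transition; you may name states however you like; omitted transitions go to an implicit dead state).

Run two small machines in parallel and take their product. One (4 states) tracks the input length modulo 4; the other (4 states) tracks partial matches of the forbidden pattern `aab`. Each combined state is a pair, one component from each; accept when both components accept. Equivalent product states are then merged.
A 13-state machine:
          a    b  
>  q0     q1   q2 
   q1     q3   q4 
   q2     q5   q4 
   q3     q6   q7 
   q4     q8   q9 
   q5     q6   q9 
 * q6    q10   q7 
   q7     q7   q7 
 * q8    q10   q0 
 * q9    q11   q0 
   q10   q12   q7 
   q11   q12   q2 
   q12    q3   q7 
(> = start, * = accepting)

start=q0 accept=q6,q8,q9 q0-a->q1 q0-b->q2 q1-a->q3 q1-b->q4 q2-a->q5 q2-b->q4 q3-a->q6 q3-b->q7 q4-a->q8 q4-b->q9 q5-a->q6 q5-b->q9 q6-a->q10 q6-b->q7 q7-a->q7 q7-b->q7 q8-a->q10 q8-b->q0 q9-a->q11 q9-b->q0 q10-a->q12 q10-b->q7 q11-a->q12 q11-b->q2 q12-a->q3 q12-b->q7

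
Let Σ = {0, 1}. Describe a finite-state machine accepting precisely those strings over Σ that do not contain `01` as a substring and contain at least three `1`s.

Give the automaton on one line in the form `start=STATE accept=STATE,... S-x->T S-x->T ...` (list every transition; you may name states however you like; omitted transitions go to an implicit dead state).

start=S0 accept=S4,S5 S0-0->S1 S0-1->S2 S1-0->S1 S1-1->S1 S2-0->S1 S2-1->S3 S3-0->S1 S3-1->S4 S4-0->S5 S4-1->S4 S5-0->S5 S5-1->S1

Build one automaton per condition and run them in lockstep. The first has 3 states tracking partial matches of the forbidden pattern `01`; the second has 5 states tracking the count of `1`s, saturating at 4. A product state is a pair (one from each), accepting exactly when both do. Minimizing collapses redundant product states.
6 states suffice.
        0   1  
>  S0   S1  S2 
   S1   S1  S1 
   S2   S1  S3 
   S3   S1  S4 
 * S4   S5  S4 
 * S5   S5  S1 
(> = start, * = accepting)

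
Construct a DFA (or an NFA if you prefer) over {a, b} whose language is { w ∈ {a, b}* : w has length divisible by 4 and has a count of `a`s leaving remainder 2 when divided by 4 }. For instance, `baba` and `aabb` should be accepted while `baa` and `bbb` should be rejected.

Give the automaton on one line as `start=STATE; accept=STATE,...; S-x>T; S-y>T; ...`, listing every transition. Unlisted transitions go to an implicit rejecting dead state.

Build one automaton per condition and run them in lockstep. One (4 states) tracks the input length modulo 4; the other (4 states) tracks the count of `a`s modulo 4. Each combined state is a pair, one component from each; accept when both components accept.
16 states suffice.
          a    b  
>  q0     q1   q2 
   q1     q3   q4 
   q2     q4   q5 
   q3     q6   q7 
   q4     q7   q8 
   q5     q8   q9 
   q6     q0  q10 
   q7    q10  q11 
   q8    q11  q12 
   q9    q12   q0 
   q10    q2  q13 
 * q11   q13  q14 
   q12   q14   q1 
   q13    q5  q15 
   q14   q15   q3 
   q15    q9   q6 
(> = start, * = accepting)

start=q0; accept=q11; q0-a>q1; q0-b>q2; q1-a>q3; q1-b>q4; q2-a>q4; q2-b>q5; q3-a>q6; q3-b>q7; q4-a>q7; q4-b>q8; q5-a>q8; q5-b>q9; q6-a>q0; q6-b>q10; q7-a>q10; q7-b>q11; q8-a>q11; q8-b>q12; q9-a>q12; q9-b>q0; q10-a>q2; q10-b>q13; q11-a>q13; q11-b>q14; q12-a>q14; q12-b>q1; q13-a>q5; q13-b>q15; q14-a>q15; q14-b>q3; q15-a>q9; q15-b>q6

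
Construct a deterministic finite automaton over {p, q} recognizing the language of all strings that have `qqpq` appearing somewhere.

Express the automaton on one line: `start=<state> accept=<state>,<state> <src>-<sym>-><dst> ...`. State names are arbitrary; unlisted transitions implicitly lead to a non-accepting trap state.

start=S0 accept=S4 S0-p->S0 S0-q->S1 S1-p->S0 S1-q->S2 S2-p->S3 S2-q->S2 S3-p->S0 S3-q->S4 S4-p->S4 S4-q->S4

States S0..S3 record the length of the longest prefix of `qqpq` that matches the current input suffix. Reaching S4 means `qqpq` has been seen, and we stay there forever. Accept from S4.
        p   q  
>  S0   S0  S1 
   S1   S0  S2 
   S2   S3  S2 
   S3   S0  S4 
 * S4   S4  S4 
(> = start, * = accepting)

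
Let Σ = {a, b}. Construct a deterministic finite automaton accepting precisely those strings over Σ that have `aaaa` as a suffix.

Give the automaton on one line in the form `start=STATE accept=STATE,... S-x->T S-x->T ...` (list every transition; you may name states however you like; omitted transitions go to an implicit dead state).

Let each state record the length of the longest suffix of the input read so far that is also a prefix of `aaaa`. S1 means the last symbol is `a`; S2 means the last 2 symbols are `aa`; S3 means the last 3 symbols are `aaa`; S4 means the last 4 symbols are `aaaa`. Accept only at S4, where the string currently ends in `aaaa`.
With 5 states:
        a   b  
>  S0   S1  S0 
   S1   S2  S0 
   S2   S3  S0 
   S3   S4  S0 
 * S4   S4  S0 
(> = start, * = accepting)

start=S0 accept=S4 S0-a->S1 S0-b->S0 S1-a->S2 S1-b->S0 S2-a->S3 S2-b->S0 S3-a->S4 S3-b->S0 S4-a->S4 S4-b->S0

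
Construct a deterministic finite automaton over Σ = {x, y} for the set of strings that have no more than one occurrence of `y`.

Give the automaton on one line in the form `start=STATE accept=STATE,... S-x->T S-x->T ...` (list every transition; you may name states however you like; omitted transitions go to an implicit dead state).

Count `y`s, saturating at 2: state q0 means no `y` yet, q1 means one `y` seen, q2 means more than one. Each `y` increments (capped at q2); other symbols loop. Accept from {q0, q1}.
3 states suffice.
        x   y  
>* q0   q0  q1 
 * q1   q1  q2 
   q2   q2  q2 
(> = start, * = accepting)

start=q0 accept=q0,q1 q0-x->q0 q0-y->q1 q1-x->q1 q1-y->q2 q2-x->q2 q2-y->q2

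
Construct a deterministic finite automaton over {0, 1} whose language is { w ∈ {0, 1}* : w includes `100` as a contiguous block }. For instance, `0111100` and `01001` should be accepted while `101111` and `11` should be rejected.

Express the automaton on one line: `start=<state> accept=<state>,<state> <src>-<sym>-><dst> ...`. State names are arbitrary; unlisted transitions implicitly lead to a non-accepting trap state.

States A..C record the length of the longest prefix of `100` that matches the current input suffix. Reaching D means `100` has been seen, and we stay there forever. Accept from D.
With 4 states:
       0  1 
>  A   A  B 
   B   C  B 
   C   D  B 
 * D   D  D 
(> = start, * = accepting)

start=A accept=D A-0->A A-1->B B-0->C B-1->B C-0->D C-1->B D-0->D D-1->D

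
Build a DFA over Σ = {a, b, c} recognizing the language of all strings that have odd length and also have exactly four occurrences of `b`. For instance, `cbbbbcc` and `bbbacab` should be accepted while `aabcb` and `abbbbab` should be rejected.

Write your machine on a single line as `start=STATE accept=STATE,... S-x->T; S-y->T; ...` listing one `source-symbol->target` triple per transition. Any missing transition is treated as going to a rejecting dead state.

Build one automaton per condition and run them in lockstep. The first has 2 states tracking the input length modulo 2; the second has 6 states tracking the count of `b`s, saturating at 5. A product state is a pair (one from each), accepting exactly when both do.
With 12 states:
          a    b    c  
>  S0     S1   S2   S1 
   S1     S0   S3   S0 
   S2     S3   S4   S3 
   S3     S2   S5   S2 
   S4     S5   S6   S5 
   S5     S4   S7   S4 
   S6     S7   S8   S7 
   S7     S6   S9   S6 
   S8     S9  S10   S9 
 * S9     S8  S11   S8 
   S10   S11  S11  S11 
   S11   S10  S10  S10 
(> = start, * = accepting)

start=S0; accept=S9; S0-a->S1; S0-b->S2; S0-c->S1; S1-a->S0; S1-b->S3; S1-c->S0; S2-a->S3; S2-b->S4; S2-c->S3; S3-a->S2; S3-b->S5; S3-c->S2; S4-a->S5; S4-b->S6; S4-c->S5; S5-a->S4; S5-b->S7; S5-c->S4; S6-a->S7; S6-b->S8; S6-c->S7; S7-a->S6; S7-b->S9; S7-c->S6; S8-a->S9; S8-b->S10; S8-c->S9; S9-a->S8; S9-b->S11; S9-c->S8; S10-a->S11; S10-b->S11; S10-c->S11; S11-a->S10; S11-b->S10; S11-c->S10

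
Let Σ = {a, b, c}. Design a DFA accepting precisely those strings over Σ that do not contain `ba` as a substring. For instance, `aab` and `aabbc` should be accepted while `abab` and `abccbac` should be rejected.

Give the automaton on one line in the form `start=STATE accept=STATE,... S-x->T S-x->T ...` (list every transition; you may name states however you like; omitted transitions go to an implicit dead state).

This is the complement of 'contains `ba`'. Use the same substring-matching states — q0 through q2 holding how much of `ba` has just been matched — but flip the accepting set: everything except the trap q2 accepts.
        a   b   c  
>* q0   q0  q1  q0 
 * q1   q2  q1  q0 
   q2   q2  q2  q2 
(> = start, * = accepting)

start=q0 accept=q0,q1 q0-a->q0 q0-b->q1 q0-c->q0 q1-a->q2 q1-b->q1 q1-c->q0 q2-a->q2 q2-b->q2 q2-c->q2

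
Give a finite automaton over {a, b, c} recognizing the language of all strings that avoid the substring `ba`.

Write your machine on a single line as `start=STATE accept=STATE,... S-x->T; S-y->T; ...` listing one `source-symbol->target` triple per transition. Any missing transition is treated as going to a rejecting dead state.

This is the complement of 'contains `ba`'. Use the same substring-matching states — q0 through q2 holding how much of `ba` has just been matched — but flip the accepting set: everything except the trap q2 accepts.
A 3-state machine:
        a   b   c  
>* q0   q0  q1  q0 
 * q1   q2  q1  q0 
   q2   q2  q2  q2 
(> = start, * = accepting)

start=q0; accept=q0,q1; q0-a->q0; q0-b->q1; q0-c->q0; q1-a->q2; q1-b->q1; q1-c->q0; q2-a->q2; q2-b->q2; q2-c->q2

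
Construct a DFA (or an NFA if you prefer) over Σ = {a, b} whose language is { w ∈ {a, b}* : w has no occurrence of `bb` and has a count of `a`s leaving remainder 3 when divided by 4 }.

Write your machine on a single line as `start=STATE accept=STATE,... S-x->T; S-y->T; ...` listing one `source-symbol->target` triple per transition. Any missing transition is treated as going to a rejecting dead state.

start=q0; accept=q6,q8; q0-a->q1; q0-b->q2; q1-a->q3; q1-b->q4; q2-a->q1; q2-b->q5; q3-a->q6; q3-b->q7; q4-a->q3; q4-b->q5; q5-a->q5; q5-b->q5; q6-a->q0; q6-b->q8; q7-a->q6; q7-b->q5; q8-a->q0; q8-b->q5

Build one automaton per condition and run them in lockstep. The first has 3 states tracking partial matches of the forbidden pattern `bb`; the second has 4 states tracking the count of `a`s modulo 4. A product state is a pair (one from each), accepting exactly when both do. After merging equivalent states the machine shrinks.
9 states suffice.
        a   b  
>  q0   q1  q2 
   q1   q3  q4 
   q2   q1  q5 
   q3   q6  q7 
   q4   q3  q5 
   q5   q5  q5 
 * q6   q0  q8 
   q7   q6  q5 
 * q8   q0  q5 
(> = start, * = accepting)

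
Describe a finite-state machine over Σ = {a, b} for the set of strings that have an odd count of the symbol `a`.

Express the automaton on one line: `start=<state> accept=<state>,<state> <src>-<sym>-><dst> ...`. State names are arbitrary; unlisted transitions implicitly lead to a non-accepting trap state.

The only thing that matters is how many `a`s have appeared, reduced mod 2. Use one state per residue: s0 for 0, …, s1 for 1. Reading `a` moves to the next residue; anything else stays put. s1 is accepting.
A 2-state machine:
        a   b  
>  s0   s1  s0 
 * s1   s0  s1 
(> = start, * = accepting)

start=s0 accept=s1 s0-a->s1 s0-b->s0 s1-a->s0 s1-b->s1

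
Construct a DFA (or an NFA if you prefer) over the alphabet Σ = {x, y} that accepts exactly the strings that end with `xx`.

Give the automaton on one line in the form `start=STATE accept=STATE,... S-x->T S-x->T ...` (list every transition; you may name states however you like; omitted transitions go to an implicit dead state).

start=q0 accept=q2 q0-x->q1 q0-y->q0 q1-x->q2 q1-y->q0 q2-x->q2 q2-y->q0

Let each state record the length of the longest suffix of the input read so far that is also a prefix of `xx`. q1 means the last symbol is `x`; q2 means the last 2 symbols are `xx`. Accept only at q2, where the string currently ends in `xx`.
3 states suffice.
        x   y  
>  q0   q1  q0 
   q1   q2  q0 
 * q2   q2  q0 
(> = start, * = accepting)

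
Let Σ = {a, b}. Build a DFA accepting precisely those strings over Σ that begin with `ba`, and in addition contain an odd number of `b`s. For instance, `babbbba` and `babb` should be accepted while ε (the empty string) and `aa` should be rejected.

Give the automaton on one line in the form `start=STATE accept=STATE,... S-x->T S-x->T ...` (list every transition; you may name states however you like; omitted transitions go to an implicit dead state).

start=s0 accept=s3 s0-a->s1 s0-b->s2 s1-a->s1 s1-b->s1 s2-a->s3 s2-b->s1 s3-a->s3 s3-b->s4 s4-a->s4 s4-b->s3

Handle the two conditions separately and then intersect. One (4 states) tracks whether the input so far still matches the prefix `ba`; the other (2 states) tracks the count of `b`s modulo 2. Each combined state is a pair, one component from each; accept when both components accept. Equivalent product states are then merged.
        a   b  
>  s0   s1  s2 
   s1   s1  s1 
   s2   s3  s1 
 * s3   s3  s4 
   s4   s4  s3 
(> = start, * = accepting)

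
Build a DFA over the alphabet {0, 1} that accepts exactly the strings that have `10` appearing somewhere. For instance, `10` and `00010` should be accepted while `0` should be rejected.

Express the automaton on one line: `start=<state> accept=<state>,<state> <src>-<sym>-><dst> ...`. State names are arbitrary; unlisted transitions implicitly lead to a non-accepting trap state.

start=q0 accept=q2 q0-0->q0 q0-1->q1 q1-0->q2 q1-1->q1 q2-0->q2 q2-1->q2

Track how much of `10` has been matched so far: state q0 is no progress, q2 is the absorbing accept state reached once `10` has occurred. Intermediate states record partial matches; on a mismatch, fall back to the longest reusable overlap.
A 3-state machine:
        0   1  
>  q0   q0  q1 
   q1   q2  q1 
 * q2   q2  q2 
(> = start, * = accepting)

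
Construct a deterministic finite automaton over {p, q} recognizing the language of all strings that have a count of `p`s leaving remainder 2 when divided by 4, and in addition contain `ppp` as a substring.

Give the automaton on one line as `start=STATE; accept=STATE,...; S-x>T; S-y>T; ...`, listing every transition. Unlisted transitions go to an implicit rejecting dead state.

Run two small machines in parallel and take their product. One (4 states) tracks the count of `p`s modulo 4; the other (4 states) tracks whether and how much of `ppp` has been seen. Each combined state is a pair, one component from each; accept when both components accept.
A 16-state machine:
       p  q 
>  A   B  A 
   B   C  D 
   C   E  F 
   D   G  D 
   E   H  E 
   F   I  F 
   G   J  F 
   H   K  H 
   I   L  M 
   J   H  M 
   K   N  K 
   L   K  A 
   M   O  M 
 * N   E  N 
   O   P  A 
   P   N  D 
(> = start, * = accepting)

start=A; accept=N; A-p>B; A-q>A; B-p>C; B-q>D; C-p>E; C-q>F; D-p>G; D-q>D; E-p>H; E-q>E; F-p>I; F-q>F; G-p>J; G-q>F; H-p>K; H-q>H; I-p>L; I-q>M; J-p>H; J-q>M; K-p>N; K-q>K; L-p>K; L-q>A; M-p>O; M-q>M; N-p>E; N-q>N; O-p>P; O-q>A; P-p>N; P-q>D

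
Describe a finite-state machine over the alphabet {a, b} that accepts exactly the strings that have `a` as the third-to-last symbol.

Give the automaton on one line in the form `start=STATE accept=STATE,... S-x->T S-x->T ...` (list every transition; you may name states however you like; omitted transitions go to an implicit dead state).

start=s0 accept=s7,s8,s9,s10 s0-a->s1 s0-b->s2 s1-a->s3 s1-b->s4 s2-a->s5 s2-b->s6 s3-a->s7 s3-b->s8 s4-a->s9 s4-b->s10 s5-a->s11 s5-b->s12 s6-a->s13 s6-b->s14 s7-a->s7 s7-b->s8 s8-a->s9 s8-b->s10 s9-a->s11 s9-b->s12 s10-a->s13 s10-b->s14 s11-a->s7 s11-b->s8 s12-a->s9 s12-b->s10 s13-a->s11 s13-b->s12 s14-a->s13 s14-b->s14

Because acceptance depends on a position counted from the end, the machine has to buffer the most recent 3 symbols. Make each state the string of the last up-to-3 symbols read; on input `x` shift the window left and append `x`. Accept when the buffered window has length 3 and begins with `a`.
With 15 states:
          a    b  
>  s0     s1   s2 
   s1     s3   s4 
   s2     s5   s6 
   s3     s7   s8 
   s4     s9  s10 
   s5    s11  s12 
   s6    s13  s14 
 * s7     s7   s8 
 * s8     s9  s10 
 * s9    s11  s12 
 * s10   s13  s14 
   s11    s7   s8 
   s12    s9  s10 
   s13   s11  s12 
   s14   s13  s14 
(> = start, * = accepting)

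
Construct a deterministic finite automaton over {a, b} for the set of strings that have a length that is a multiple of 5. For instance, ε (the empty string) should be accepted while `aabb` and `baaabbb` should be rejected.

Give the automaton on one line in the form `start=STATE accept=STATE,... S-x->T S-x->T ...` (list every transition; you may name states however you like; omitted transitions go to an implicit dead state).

start=q0 accept=q0 q0-a->q1 q0-b->q1 q1-a->q2 q1-b->q2 q2-a->q3 q2-b->q3 q3-a->q4 q3-b->q4 q4-a->q0 q4-b->q0

Only the length mod 5 matters, so use a 5-cycle: from any state, every input symbol moves to the next state, wrapping q4 back to q0. Mark q0 accepting.
5 states suffice.
        a   b  
>* q0   q1  q1 
   q1   q2  q2 
   q2   q3  q3 
   q3   q4  q4 
   q4   q0  q0 
(> = start, * = accepting)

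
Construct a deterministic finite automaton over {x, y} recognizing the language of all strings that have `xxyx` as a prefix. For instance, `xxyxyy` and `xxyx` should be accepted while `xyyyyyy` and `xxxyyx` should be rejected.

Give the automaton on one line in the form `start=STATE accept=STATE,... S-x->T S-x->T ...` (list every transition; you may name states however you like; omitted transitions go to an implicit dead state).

Check the first 4 symbols one by one: q0 through q3 record how many have matched `xxyx` so far; any wrong symbol goes to the dead state q5. After all 4 match we enter the accepting sink q4.
With 6 states:
        x   y  
>  q0   q1  q5 
   q1   q2  q5 
   q2   q5  q3 
   q3   q4  q5 
 * q4   q4  q4 
   q5   q5  q5 
(> = start, * = accepting)

start=q0 accept=q4 q0-x->q1 q0-y->q5 q1-x->q2 q1-y->q5 q2-x->q5 q2-y->q3 q3-x->q4 q3-y->q5 q4-x->q4 q4-y->q4 q5-x->q5 q5-y->q5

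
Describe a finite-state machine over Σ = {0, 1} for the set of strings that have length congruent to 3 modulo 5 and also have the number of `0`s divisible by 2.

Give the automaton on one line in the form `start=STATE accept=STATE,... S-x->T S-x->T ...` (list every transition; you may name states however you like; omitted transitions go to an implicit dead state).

Build one automaton per condition and run them in lockstep. The first has 5 states tracking the input length modulo 5; the second has 2 states tracking the count of `0`s modulo 2. A product state is a pair (one from each), accepting exactly when both do.
       0  1 
>  A   B  C 
   B   D  E 
   C   E  D 
   D   F  G 
   E   G  F 
   F   H  I 
 * G   I  H 
   H   J  A 
   I   A  J 
   J   C  B 
(> = start, * = accepting)

start=A accept=G A-0->B A-1->C B-0->D B-1->E C-0->E C-1->D D-0->F D-1->G E-0->G E-1->F F-0->H F-1->I G-0->I G-1->H H-0->J H-1->A I-0->A I-1->J J-0->C J-1->B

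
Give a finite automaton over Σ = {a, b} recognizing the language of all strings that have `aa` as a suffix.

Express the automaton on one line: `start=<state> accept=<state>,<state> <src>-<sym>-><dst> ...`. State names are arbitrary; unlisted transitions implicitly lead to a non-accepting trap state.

start=s0 accept=s2 s0-a->s1 s0-b->s0 s1-a->s2 s1-b->s0 s2-a->s2 s2-b->s0

Let each state record the length of the longest suffix of the input read so far that is also a prefix of `aa`. s1 means the last symbol is `a`; s2 means the last 2 symbols are `aa`. Accept only at s2, where the string currently ends in `aa`.
A 3-state machine:
        a   b  
>  s0   s1  s0 
   s1   s2  s0 
 * s2   s2  s0 
(> = start, * = accepting)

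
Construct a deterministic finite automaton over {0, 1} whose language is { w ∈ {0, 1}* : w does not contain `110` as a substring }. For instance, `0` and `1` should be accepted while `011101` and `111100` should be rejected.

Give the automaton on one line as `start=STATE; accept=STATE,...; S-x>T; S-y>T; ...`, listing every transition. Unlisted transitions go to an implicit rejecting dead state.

This is the complement of 'contains `110`'. Use the same substring-matching states — q0 through q3 holding how much of `110` has just been matched — but flip the accepting set: everything except the trap q3 accepts.
With 4 states:
        0   1  
>* q0   q0  q1 
 * q1   q0  q2 
 * q2   q3  q2 
   q3   q3  q3 
(> = start, * = accepting)

start=q0; accept=q0,q1,q2; q0-0>q0; q0-1>q1; q1-0>q0; q1-1>q2; q2-0>q3; q2-1>q2; q3-0>q3; q3-1>q3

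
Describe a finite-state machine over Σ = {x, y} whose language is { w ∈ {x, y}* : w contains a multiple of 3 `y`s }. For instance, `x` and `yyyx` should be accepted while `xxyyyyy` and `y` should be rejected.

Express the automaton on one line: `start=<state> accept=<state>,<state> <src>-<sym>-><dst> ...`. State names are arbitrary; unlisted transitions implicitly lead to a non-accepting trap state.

start=s0 accept=s0 s0-x->s0 s0-y->s1 s1-x->s1 s1-y->s2 s2-x->s2 s2-y->s0

The only thing that matters is how many `y`s have appeared, reduced mod 3. Use one state per residue: s0 for 0, …, s2 for 2. Reading `y` moves to the next residue; anything else stays put. s0 is accepting.
A 3-state machine:
        x   y  
>* s0   s0  s1 
   s1   s1  s2 
   s2   s2  s0 
(> = start, * = accepting)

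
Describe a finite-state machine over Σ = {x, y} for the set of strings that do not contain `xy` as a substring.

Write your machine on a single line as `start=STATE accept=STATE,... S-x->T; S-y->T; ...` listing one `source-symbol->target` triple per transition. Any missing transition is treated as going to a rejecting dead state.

start=q0; accept=q0,q1; q0-x->q1; q0-y->q0; q1-x->q1; q1-y->q2; q2-x->q2; q2-y->q2

Track partial matches of the forbidden pattern `xy`. State q2 is a dead state reached once `xy` has occurred; every other state accepts. q0 means no part of `xy` is currently matched.
        x   y  
>* q0   q1  q0 
 * q1   q1  q2 
   q2   q2  q2 
(> = start, * = accepting)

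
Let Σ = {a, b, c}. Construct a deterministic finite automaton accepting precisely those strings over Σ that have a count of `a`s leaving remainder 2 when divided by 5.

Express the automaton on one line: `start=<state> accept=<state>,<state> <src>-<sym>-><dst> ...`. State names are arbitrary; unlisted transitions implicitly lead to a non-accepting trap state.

Keep the running count of `a`s modulo 5: each `a` advances along the cycle s0 → s1 → s2 → s3 → s4 → s0 while other symbols loop. Accept at s2.
A 5-state machine:
        a   b   c  
>  s0   s1  s0  s0 
   s1   s2  s1  s1 
 * s2   s3  s2  s2 
   s3   s4  s3  s3 
   s4   s0  s4  s4 
(> = start, * = accepting)

start=s0 accept=s2 s0-a->s1 s0-b->s0 s0-c->s0 s1-a->s2 s1-b->s1 s1-c->s1 s2-a->s3 s2-b->s2 s2-c->s2 s3-a->s4 s3-b->s3 s3-c->s3 s4-a->s0 s4-b->s4 s4-c->s4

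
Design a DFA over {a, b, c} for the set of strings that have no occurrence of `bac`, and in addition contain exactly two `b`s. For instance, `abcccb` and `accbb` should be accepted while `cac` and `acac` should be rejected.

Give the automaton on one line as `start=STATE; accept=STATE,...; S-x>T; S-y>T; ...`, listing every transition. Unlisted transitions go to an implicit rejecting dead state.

start=q0; accept=q3,q6,q8; q0-a>q0; q0-b>q1; q0-c>q0; q1-a>q2; q1-b>q3; q1-c>q4; q2-a>q4; q2-b>q3; q2-c>q5; q3-a>q6; q3-b>q7; q3-c>q8; q4-a>q4; q4-b>q3; q4-c>q4; q5-a>q5; q5-b>q9; q5-c>q5; q6-a>q8; q6-b>q7; q6-c>q9; q7-a>q10; q7-b>q7; q7-c>q11; q8-a>q8; q8-b>q7; q8-c>q8; q9-a>q9; q9-b>q12; q9-c>q9; q10-a>q11; q10-b>q7; q10-c>q12; q11-a>q11; q11-b>q7; q11-c>q11; q12-a>q12; q12-b>q12; q12-c>q12

Handle the two conditions separately and then intersect. One (4 states) tracks partial matches of the forbidden pattern `bac`; the other (4 states) tracks the count of `b`s, saturating at 3. Each combined state is a pair, one component from each; accept when both components accept.
13 states suffice.
          a    b    c  
>  q0     q0   q1   q0 
   q1     q2   q3   q4 
   q2     q4   q3   q5 
 * q3     q6   q7   q8 
   q4     q4   q3   q4 
   q5     q5   q9   q5 
 * q6     q8   q7   q9 
   q7    q10   q7  q11 
 * q8     q8   q7   q8 
   q9     q9  q12   q9 
   q10   q11   q7  q12 
   q11   q11   q7  q11 
   q12   q12  q12  q12 
(> = start, * = accepting)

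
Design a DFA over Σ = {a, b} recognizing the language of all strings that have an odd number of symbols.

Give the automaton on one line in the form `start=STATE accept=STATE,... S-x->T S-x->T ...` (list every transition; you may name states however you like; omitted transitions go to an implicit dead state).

start=S0 accept=S1 S0-a->S1 S0-b->S1 S1-a->S0 S1-b->S0

Count input length modulo 2: every symbol advances one step around the cycle S0 → S1 → S0. Accept at S1.
With 2 states:
        a   b  
>  S0   S1  S1 
 * S1   S0  S0 
(> = start, * = accepting)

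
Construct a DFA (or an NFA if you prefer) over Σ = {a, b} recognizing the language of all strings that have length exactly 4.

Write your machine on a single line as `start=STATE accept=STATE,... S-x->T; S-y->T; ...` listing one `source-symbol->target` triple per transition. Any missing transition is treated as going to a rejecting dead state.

Count input length up to 5: every symbol moves from S0 toward S5, which means 'more than 4' and absorbs. Accept from {S4}.
6 states suffice.
        a   b  
>  S0   S1  S1 
   S1   S2  S2 
   S2   S3  S3 
   S3   S4  S4 
 * S4   S5  S5 
   S5   S5  S5 
(> = start, * = accepting)

start=S0; accept=S4; S0-a->S1; S0-b->S1; S1-a->S2; S1-b->S2; S2-a->S3; S2-b->S3; S3-a->S4; S3-b->S4; S4-a->S5; S4-b->S5; S5-a->S5; S5-b->S5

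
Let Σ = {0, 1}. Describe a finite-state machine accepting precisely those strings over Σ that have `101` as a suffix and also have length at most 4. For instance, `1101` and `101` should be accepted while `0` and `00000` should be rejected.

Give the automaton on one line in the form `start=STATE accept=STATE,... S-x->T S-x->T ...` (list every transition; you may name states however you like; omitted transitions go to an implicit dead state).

Build one automaton per condition and run them in lockstep. One (4 states) tracks how much of the suffix `101` has currently been matched; the other (6 states) tracks the input length, saturating at 5. Each combined state is a pair, one component from each; accept when both components accept.
          0    1  
>  q0     q1   q2 
   q1     q3   q4 
   q2     q5   q4 
   q3     q6   q7 
   q4     q8   q7 
   q5     q6   q9 
   q6    q10  q11 
   q7    q12  q11 
   q8    q10  q13 
 * q9    q12  q11 
   q10   q14  q15 
   q11   q16  q15 
   q12   q14  q17 
 * q13   q16  q15 
   q14   q14  q15 
   q15   q16  q15 
   q16   q14  q17 
   q17   q16  q15 
(> = start, * = accepting)

start=q0 accept=q9,q13 q0-0->q1 q0-1->q2 q1-0->q3 q1-1->q4 q2-0->q5 q2-1->q4 q3-0->q6 q3-1->q7 q4-0->q8 q4-1->q7 q5-0->q6 q5-1->q9 q6-0->q10 q6-1->q11 q7-0->q12 q7-1->q11 q8-0->q10 q8-1->q13 q9-0->q12 q9-1->q11 q10-0->q14 q10-1->q15 q11-0->q16 q11-1->q15 q12-0->q14 q12-1->q17 q13-0->q16 q13-1->q15 q14-0->q14 q14-1->q15 q15-0->q16 q15-1->q15 q16-0->q14 q16-1->q17 q17-0->q16 q17-1->q15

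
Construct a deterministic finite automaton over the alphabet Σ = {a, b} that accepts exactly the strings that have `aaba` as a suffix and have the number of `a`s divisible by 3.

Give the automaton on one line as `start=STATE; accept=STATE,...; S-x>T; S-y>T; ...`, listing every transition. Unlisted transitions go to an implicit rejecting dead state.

Run two small machines in parallel and take their product. One (5 states) tracks how much of the suffix `aaba` has currently been matched; the other (3 states) tracks the count of `a`s modulo 3. Each combined state is a pair, one component from each; accept when both components accept. After merging equivalent states the machine shrinks.
        a   b  
>  s0   s1  s0 
   s1   s2  s3 
   s2   s0  s4 
   s3   s5  s3 
   s4   s6  s5 
   s5   s0  s5 
 * s6   s1  s0 
(> = start, * = accepting)

start=s0; accept=s6; s0-a>s1; s0-b>s0; s1-a>s2; s1-b>s3; s2-a>s0; s2-b>s4; s3-a>s5; s3-b>s3; s4-a>s6; s4-b>s5; s5-a>s0; s5-b>s5; s6-a>s1; s6-b>s0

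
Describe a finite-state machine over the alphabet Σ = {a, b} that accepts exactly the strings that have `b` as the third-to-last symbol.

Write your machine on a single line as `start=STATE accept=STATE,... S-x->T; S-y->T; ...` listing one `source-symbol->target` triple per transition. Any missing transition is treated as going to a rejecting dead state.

Because acceptance depends on a position counted from the end, the machine has to buffer the most recent 3 symbols. Make each state the string of the last up-to-3 symbols read; on input `x` shift the window left and append `x`. Accept when the buffered window has length 3 and begins with `b`.
          a    b  
>  q0     q1   q2 
   q1     q3   q4 
   q2     q5   q6 
   q3     q7   q8 
   q4     q9  q10 
   q5    q11  q12 
   q6    q13  q14 
   q7     q7   q8 
   q8     q9  q10 
   q9    q11  q12 
   q10   q13  q14 
 * q11    q7   q8 
 * q12    q9  q10 
 * q13   q11  q12 
 * q14   q13  q14 
(> = start, * = accepting)

start=q0; accept=q11,q12,q13,q14; q0-a->q1; q0-b->q2; q1-a->q3; q1-b->q4; q2-a->q5; q2-b->q6; q3-a->q7; q3-b->q8; q4-a->q9; q4-b->q10; q5-a->q11; q5-b->q12; q6-a->q13; q6-b->q14; q7-a->q7; q7-b->q8; q8-a->q9; q8-b->q10; q9-a->q11; q9-b->q12; q10-a->q13; q10-b->q14; q11-a->q7; q11-b->q8; q12-a->q9; q12-b->q10; q13-a->q11; q13-b->q12; q14-a->q13; q14-b->q14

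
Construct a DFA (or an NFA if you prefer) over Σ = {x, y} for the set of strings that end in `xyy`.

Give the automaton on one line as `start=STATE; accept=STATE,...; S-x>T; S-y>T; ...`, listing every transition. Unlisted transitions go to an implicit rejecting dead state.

start=s0; accept=s3; s0-x>s1; s0-y>s0; s1-x>s1; s1-y>s2; s2-x>s1; s2-y>s3; s3-x>s1; s3-y>s0

Let each state record the length of the longest suffix of the input read so far that is also a prefix of `xyy`. s1 means the last symbol is `x`; s2 means the last 2 symbols are `xy`; s3 means the last 3 symbols are `xyy`. Accept only at s3, where the string currently ends in `xyy`.
        x   y  
>  s0   s1  s0 
   s1   s1  s2 
   s2   s1  s3 
 * s3   s1  s0 
(> = start, * = accepting)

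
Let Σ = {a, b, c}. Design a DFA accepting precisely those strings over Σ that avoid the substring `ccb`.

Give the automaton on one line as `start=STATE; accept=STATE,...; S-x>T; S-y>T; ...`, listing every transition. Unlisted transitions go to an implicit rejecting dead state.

This is the complement of 'contains `ccb`'. Use the same substring-matching states — s0 through s3 holding how much of `ccb` has just been matched — but flip the accepting set: everything except the trap s3 accepts.
        a   b   c  
>* s0   s0  s0  s1 
 * s1   s0  s0  s2 
 * s2   s0  s3  s2 
   s3   s3  s3  s3 
(> = start, * = accepting)

start=s0; accept=s0,s1,s2; s0-a>s0; s0-b>s0; s0-c>s1; s1-a>s0; s1-b>s0; s1-c>s2; s2-a>s0; s2-b>s3; s2-c>s2; s3-a>s3; s3-b>s3; s3-c>s3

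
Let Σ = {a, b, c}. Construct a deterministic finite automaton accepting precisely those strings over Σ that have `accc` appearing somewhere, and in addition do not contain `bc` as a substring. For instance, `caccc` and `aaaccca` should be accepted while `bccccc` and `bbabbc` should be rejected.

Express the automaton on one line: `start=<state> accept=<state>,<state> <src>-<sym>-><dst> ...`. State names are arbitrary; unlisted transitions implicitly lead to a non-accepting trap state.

start=q0 accept=q6,q7 q0-a->q1 q0-b->q2 q0-c->q0 q1-a->q1 q1-b->q2 q1-c->q3 q2-a->q1 q2-b->q2 q2-c->q4 q3-a->q1 q3-b->q2 q3-c->q5 q4-a->q4 q4-b->q4 q4-c->q4 q5-a->q1 q5-b->q2 q5-c->q6 q6-a->q6 q6-b->q7 q6-c->q6 q7-a->q6 q7-b->q7 q7-c->q4

Build one automaton per condition and run them in lockstep. One (5 states) tracks whether and how much of `accc` has been seen; the other (3 states) tracks partial matches of the forbidden pattern `bc`. Each combined state is a pair, one component from each; accept when both components accept. Equivalent product states are then merged.
8 states suffice.
        a   b   c  
>  q0   q1  q2  q0 
   q1   q1  q2  q3 
   q2   q1  q2  q4 
   q3   q1  q2  q5 
   q4   q4  q4  q4 
   q5   q1  q2  q6 
 * q6   q6  q7  q6 
 * q7   q6  q7  q4 
(> = start, * = accepting)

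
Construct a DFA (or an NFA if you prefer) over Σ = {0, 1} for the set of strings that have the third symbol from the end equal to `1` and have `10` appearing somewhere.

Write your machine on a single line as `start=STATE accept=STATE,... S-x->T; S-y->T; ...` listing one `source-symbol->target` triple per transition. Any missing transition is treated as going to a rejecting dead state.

start=q0; accept=q4,q5,q6,q10; q0-0->q0; q0-1->q1; q1-0->q2; q1-1->q3; q2-0->q4; q2-1->q5; q3-0->q6; q3-1->q3; q4-0->q7; q4-1->q8; q5-0->q2; q5-1->q9; q6-0->q4; q6-1->q5; q7-0->q7; q7-1->q8; q8-0->q2; q8-1->q9; q9-0->q6; q9-1->q10; q10-0->q6; q10-1->q10

Handle the two conditions separately and then intersect. One (15 states) tracks the last 3 symbols read; the other (3 states) tracks whether and how much of `10` has been seen. Each combined state is a pair, one component from each; accept when both components accept. Equivalent product states are then merged.
An 11-state machine:
          0    1  
>  q0     q0   q1 
   q1     q2   q3 
   q2     q4   q5 
   q3     q6   q3 
 * q4     q7   q8 
 * q5     q2   q9 
 * q6     q4   q5 
   q7     q7   q8 
   q8     q2   q9 
   q9     q6  q10 
 * q10    q6  q10 
(> = start, * = accepting)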